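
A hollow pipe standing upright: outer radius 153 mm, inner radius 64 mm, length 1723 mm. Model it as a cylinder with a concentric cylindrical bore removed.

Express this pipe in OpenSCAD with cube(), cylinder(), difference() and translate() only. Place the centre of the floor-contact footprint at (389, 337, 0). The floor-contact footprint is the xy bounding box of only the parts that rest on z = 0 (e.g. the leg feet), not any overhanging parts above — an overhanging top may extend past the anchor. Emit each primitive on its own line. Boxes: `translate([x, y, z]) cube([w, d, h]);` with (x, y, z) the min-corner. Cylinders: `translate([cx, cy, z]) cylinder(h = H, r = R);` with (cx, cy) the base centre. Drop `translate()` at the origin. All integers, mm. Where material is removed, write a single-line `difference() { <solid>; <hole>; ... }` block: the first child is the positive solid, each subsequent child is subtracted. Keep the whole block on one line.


difference() { translate([389, 337, 0]) cylinder(h = 1723, r = 153); translate([389, 337, 0]) cylinder(h = 1723, r = 64); }


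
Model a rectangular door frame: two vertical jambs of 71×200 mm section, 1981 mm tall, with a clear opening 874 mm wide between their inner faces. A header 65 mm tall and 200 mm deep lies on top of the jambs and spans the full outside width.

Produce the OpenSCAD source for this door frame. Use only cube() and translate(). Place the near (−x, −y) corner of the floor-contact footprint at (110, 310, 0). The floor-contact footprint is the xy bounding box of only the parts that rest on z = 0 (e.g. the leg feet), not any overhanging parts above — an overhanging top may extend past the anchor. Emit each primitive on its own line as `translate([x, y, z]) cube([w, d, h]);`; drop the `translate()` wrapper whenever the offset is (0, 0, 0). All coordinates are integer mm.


translate([110, 310, 0]) cube([71, 200, 1981]);
translate([1055, 310, 0]) cube([71, 200, 1981]);
translate([110, 310, 1981]) cube([1016, 200, 65]);


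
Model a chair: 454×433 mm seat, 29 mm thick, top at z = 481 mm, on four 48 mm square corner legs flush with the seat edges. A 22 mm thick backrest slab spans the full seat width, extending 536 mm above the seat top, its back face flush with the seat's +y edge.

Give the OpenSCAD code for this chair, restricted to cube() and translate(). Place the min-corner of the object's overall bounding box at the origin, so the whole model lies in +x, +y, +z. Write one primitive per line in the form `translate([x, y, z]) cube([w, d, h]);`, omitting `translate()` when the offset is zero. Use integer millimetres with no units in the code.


translate([0, 0, 452]) cube([454, 433, 29]);
cube([48, 48, 452]);
translate([406, 0, 0]) cube([48, 48, 452]);
translate([0, 385, 0]) cube([48, 48, 452]);
translate([406, 385, 0]) cube([48, 48, 452]);
translate([0, 411, 481]) cube([454, 22, 536]);


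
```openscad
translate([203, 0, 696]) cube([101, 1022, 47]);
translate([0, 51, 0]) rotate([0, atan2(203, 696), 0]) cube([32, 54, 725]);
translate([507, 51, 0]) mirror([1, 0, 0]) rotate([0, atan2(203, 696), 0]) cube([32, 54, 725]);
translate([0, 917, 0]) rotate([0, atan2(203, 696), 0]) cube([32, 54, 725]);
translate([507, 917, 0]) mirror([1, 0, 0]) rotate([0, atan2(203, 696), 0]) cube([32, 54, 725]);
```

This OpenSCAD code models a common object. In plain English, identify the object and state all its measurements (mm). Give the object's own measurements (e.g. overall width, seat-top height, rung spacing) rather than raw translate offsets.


A sawhorse. A 101×1022×47 mm beam (x, y, z) sits on two A-frame leg pairs. Each pair is two raked legs of 32×54 mm section (54 mm along y) splaying symmetrically in x. Each leg rises 696 mm vertically over 203 mm of horizontal reach and is 725 mm long along its own axis. Every leg's outer bottom edge rests on the floor and its outer top edge meets a bottom edge of the beam — the left legs (tilting toward +x) meet the beam's −x bottom edge, the right legs (their mirror images, tilting toward −x) meet its +x bottom edge — so the leg tops tuck under the beam, the beam's underside is 696 mm above the floor, and the feet are 507 mm apart outside-to-outside with the beam centred between them. The two leg pairs are set in 51 mm from either end of the beam.


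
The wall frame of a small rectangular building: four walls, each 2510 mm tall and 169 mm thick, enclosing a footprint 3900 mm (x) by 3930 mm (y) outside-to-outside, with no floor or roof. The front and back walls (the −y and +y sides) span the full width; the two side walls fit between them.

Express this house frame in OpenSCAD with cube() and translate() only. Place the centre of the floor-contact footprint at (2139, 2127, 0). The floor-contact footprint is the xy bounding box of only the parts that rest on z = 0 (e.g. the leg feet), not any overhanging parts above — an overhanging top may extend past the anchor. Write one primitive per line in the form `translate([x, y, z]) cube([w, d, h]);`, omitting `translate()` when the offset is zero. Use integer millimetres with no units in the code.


translate([189, 162, 0]) cube([3900, 169, 2510]);
translate([189, 3923, 0]) cube([3900, 169, 2510]);
translate([189, 331, 0]) cube([169, 3592, 2510]);
translate([3920, 331, 0]) cube([169, 3592, 2510]);


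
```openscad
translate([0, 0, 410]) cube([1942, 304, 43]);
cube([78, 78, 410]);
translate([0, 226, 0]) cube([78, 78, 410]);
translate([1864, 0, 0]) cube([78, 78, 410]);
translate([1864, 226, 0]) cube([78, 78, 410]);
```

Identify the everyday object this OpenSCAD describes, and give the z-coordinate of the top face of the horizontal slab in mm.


A bench. The seat-top height is 453 mm.

A long slab on four corner posts — a bench. The slab sits at z = 410 with thickness 43, so the top is 410 + 43 = 453 mm.


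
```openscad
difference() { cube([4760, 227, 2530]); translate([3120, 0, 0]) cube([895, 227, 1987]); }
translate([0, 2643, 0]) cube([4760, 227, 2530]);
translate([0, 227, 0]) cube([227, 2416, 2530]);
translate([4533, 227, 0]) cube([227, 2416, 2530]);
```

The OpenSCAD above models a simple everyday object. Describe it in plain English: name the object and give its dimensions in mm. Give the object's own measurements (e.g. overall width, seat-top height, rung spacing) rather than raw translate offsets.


A single room: four walls, each 2530 mm tall and 227 mm thick, enclosing an outside footprint 4760×2870 mm (x × y), no floor or roof. The front and back walls (−y and +y sides) run the full x-width; the side walls fit between their inner faces. A door opening 895 mm wide and 1987 mm tall is cut through the front wall from the floor up, its −x edge 3120 mm from the wall's −x end.


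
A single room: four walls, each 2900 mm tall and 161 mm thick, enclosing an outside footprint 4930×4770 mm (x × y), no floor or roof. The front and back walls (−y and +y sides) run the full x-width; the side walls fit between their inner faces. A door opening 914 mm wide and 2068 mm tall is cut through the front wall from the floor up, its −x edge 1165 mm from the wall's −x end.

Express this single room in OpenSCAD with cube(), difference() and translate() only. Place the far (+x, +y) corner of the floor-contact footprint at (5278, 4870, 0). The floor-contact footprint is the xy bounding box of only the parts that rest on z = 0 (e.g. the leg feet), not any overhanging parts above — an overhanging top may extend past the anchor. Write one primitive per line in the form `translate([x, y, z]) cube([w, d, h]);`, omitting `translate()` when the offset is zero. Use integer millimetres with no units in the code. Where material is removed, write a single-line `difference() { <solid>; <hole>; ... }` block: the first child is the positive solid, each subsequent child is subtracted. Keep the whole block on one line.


difference() { translate([348, 100, 0]) cube([4930, 161, 2900]); translate([1513, 100, 0]) cube([914, 161, 2068]); }
translate([348, 4709, 0]) cube([4930, 161, 2900]);
translate([348, 261, 0]) cube([161, 4448, 2900]);
translate([5117, 261, 0]) cube([161, 4448, 2900]);


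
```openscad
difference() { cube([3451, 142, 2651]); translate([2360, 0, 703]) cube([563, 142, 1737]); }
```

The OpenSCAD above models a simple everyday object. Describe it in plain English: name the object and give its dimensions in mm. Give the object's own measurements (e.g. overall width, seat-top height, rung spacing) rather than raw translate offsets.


A wall 3451 mm long (x), 142 mm thick (y), 2651 mm tall, with a rectangular window opening cut through it. The opening is 563 mm wide and 1737 mm tall; its sill is at z = 703 mm and its near (−x) edge is 2360 mm from the wall's −x end. The opening passes through the full wall thickness.


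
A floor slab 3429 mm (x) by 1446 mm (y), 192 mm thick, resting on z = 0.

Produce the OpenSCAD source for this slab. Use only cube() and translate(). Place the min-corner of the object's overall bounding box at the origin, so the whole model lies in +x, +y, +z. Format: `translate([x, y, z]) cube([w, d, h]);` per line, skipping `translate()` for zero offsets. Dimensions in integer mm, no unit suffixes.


cube([3429, 1446, 192]);


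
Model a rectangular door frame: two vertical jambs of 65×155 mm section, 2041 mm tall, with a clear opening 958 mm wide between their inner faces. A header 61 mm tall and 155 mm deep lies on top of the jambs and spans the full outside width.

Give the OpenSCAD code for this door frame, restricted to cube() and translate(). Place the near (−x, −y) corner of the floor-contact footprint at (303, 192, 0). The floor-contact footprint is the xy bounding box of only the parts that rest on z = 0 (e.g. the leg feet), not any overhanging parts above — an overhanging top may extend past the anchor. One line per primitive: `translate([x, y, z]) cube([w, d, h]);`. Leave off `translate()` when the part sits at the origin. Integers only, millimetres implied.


translate([303, 192, 0]) cube([65, 155, 2041]);
translate([1326, 192, 0]) cube([65, 155, 2041]);
translate([303, 192, 2041]) cube([1088, 155, 61]);


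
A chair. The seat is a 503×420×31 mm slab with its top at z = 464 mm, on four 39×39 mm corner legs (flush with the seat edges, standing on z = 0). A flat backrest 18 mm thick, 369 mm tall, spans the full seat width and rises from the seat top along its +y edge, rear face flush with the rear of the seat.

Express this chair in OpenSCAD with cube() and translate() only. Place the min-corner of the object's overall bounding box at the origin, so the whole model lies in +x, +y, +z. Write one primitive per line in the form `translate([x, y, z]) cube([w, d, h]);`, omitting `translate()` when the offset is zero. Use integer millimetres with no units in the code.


translate([0, 0, 433]) cube([503, 420, 31]);
cube([39, 39, 433]);
translate([464, 0, 0]) cube([39, 39, 433]);
translate([0, 381, 0]) cube([39, 39, 433]);
translate([464, 381, 0]) cube([39, 39, 433]);
translate([0, 402, 464]) cube([503, 18, 369]);


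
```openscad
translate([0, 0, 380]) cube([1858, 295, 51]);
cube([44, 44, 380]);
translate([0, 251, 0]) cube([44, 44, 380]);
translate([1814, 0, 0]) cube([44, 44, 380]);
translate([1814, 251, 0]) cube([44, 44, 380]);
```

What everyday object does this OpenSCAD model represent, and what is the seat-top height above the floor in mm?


A bench. The seat-top height is 431 mm.

A long slab on four corner posts — a bench. The slab sits at z = 380 with thickness 51, so the top is 380 + 51 = 431 mm.


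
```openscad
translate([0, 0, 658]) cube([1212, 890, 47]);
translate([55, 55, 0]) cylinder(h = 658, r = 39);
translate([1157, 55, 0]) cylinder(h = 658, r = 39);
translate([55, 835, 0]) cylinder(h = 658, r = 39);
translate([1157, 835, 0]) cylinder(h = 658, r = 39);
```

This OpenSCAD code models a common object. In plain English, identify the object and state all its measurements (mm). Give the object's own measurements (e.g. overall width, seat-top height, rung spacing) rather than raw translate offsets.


A rectangular dining table. The top is 1212×890×47 mm with its upper surface at z = 705 mm. It stands on four round legs of 78 mm diameter, each leg's bounding box inset 16 mm from the nearest pair of top edges, running from the floor to the underside of the top.


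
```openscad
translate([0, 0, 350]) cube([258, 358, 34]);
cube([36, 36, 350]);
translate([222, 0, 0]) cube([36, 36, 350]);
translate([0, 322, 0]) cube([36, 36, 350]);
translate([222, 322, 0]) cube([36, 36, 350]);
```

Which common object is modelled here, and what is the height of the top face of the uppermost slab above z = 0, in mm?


A stool. The seat height is 384 mm.

A 258×358×34 slab at z = 350 on four corner posts — a stool. The seat top is 350 + 34 = 384 mm.


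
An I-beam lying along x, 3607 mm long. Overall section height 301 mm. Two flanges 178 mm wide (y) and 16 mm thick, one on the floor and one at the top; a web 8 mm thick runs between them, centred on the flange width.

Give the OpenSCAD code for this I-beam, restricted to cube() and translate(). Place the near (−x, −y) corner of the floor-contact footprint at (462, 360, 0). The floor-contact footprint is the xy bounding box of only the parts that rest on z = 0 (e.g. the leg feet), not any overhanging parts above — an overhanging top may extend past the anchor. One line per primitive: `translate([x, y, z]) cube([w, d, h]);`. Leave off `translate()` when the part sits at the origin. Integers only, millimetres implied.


translate([462, 360, 0]) cube([3607, 178, 16]);
translate([462, 445, 16]) cube([3607, 8, 269]);
translate([462, 360, 285]) cube([3607, 178, 16]);


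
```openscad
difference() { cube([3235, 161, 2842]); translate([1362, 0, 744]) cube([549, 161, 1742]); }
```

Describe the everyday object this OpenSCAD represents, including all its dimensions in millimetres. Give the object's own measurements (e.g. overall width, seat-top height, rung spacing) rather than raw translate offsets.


A wall 3235 mm long (x), 161 mm thick (y), 2842 mm tall, with a rectangular window opening cut through it. The opening is 549 mm wide and 1742 mm tall; its sill is at z = 744 mm and its near (−x) edge is 1362 mm from the wall's −x end. The opening passes through the full wall thickness.


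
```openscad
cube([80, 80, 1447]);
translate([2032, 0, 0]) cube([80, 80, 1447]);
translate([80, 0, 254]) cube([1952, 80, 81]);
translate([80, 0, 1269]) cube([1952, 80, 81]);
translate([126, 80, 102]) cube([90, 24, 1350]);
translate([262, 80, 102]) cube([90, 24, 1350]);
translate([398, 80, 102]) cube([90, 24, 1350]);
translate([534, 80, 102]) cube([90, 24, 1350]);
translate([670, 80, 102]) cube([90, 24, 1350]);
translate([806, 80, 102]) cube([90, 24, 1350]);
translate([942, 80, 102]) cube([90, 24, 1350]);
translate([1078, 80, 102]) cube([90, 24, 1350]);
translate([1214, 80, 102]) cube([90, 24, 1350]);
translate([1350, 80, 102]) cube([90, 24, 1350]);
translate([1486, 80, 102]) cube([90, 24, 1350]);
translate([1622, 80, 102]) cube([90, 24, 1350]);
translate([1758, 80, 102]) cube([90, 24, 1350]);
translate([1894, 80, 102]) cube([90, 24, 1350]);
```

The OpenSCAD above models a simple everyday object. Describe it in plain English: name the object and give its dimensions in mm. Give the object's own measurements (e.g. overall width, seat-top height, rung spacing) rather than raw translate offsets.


A fence section. Two 80×80 mm posts, 1447 mm tall, stand on the floor with a clear span of 1952 mm between their inner faces. Two horizontal rails of 80×81 mm section span the gap between the posts with their undersides at z = 254 mm and z = 1269 mm, flush with the posts' −y face. 14 pickets, each 90 mm wide, 24 mm thick and 1350 mm tall, are fixed to the +y face of the rails with their bottoms at z = 102 mm, spaced across the span with a 46 mm gap after the −x post and between neighbouring pickets, with 48 mm left before the +x post.


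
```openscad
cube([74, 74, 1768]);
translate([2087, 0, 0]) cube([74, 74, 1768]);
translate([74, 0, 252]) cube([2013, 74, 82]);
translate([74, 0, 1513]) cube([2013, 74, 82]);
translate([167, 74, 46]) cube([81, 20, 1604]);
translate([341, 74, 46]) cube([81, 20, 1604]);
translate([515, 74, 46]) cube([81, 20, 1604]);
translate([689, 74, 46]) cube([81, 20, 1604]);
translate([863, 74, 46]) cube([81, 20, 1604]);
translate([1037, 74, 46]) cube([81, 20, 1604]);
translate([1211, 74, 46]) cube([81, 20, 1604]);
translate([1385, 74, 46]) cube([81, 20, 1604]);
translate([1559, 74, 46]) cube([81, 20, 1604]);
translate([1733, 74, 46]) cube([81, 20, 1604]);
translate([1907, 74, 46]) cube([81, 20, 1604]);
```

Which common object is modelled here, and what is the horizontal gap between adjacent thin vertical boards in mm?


A fence section. The picket gap is 93 mm.

Two posts, two rails, 11 pickets — a fence section. Span 2013 mm holds 11 pickets of 81 mm with 12 equal gaps: ⌊(2013 − 11·81) / 12⌋ = 93 mm.


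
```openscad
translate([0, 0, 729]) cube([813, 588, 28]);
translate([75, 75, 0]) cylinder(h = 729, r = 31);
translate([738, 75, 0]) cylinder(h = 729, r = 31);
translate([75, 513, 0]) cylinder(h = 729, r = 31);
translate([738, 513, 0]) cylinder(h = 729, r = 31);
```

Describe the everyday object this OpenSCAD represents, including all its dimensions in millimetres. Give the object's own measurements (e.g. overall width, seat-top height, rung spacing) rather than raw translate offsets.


A table: top 813 mm (x) × 588 mm (y), 28 mm thick, upper face at z = 757 mm, on four round legs of 62 mm diameter, each leg's bounding box inset 44 mm from the nearest pair of top edges from z = 0 to the bottom of the top.


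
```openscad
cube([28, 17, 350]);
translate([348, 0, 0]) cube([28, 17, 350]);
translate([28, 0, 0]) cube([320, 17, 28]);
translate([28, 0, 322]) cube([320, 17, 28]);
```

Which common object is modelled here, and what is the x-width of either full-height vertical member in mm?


A picture frame. The border width is 28 mm.

Four thin pieces enclosing a rectangular opening — a picture frame. The two full-height stiles are 350 mm tall; the top rail sits at z = 322 and is 28 mm tall, so the border above the opening is 350 − 322 = 28 mm, matching the stile x-width.


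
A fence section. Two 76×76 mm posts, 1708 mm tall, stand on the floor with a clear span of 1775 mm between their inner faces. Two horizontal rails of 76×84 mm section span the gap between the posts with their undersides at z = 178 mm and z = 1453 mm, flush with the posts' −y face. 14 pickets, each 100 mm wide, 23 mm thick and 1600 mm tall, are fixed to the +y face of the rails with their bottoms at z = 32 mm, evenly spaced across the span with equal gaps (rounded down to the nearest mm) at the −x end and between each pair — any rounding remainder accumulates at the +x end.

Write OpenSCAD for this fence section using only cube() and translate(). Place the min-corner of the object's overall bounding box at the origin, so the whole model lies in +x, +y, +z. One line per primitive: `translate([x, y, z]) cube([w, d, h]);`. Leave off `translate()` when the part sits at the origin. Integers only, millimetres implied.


cube([76, 76, 1708]);
translate([1851, 0, 0]) cube([76, 76, 1708]);
translate([76, 0, 178]) cube([1775, 76, 84]);
translate([76, 0, 1453]) cube([1775, 76, 84]);
translate([101, 76, 32]) cube([100, 23, 1600]);
translate([226, 76, 32]) cube([100, 23, 1600]);
translate([351, 76, 32]) cube([100, 23, 1600]);
translate([476, 76, 32]) cube([100, 23, 1600]);
translate([601, 76, 32]) cube([100, 23, 1600]);
translate([726, 76, 32]) cube([100, 23, 1600]);
translate([851, 76, 32]) cube([100, 23, 1600]);
translate([976, 76, 32]) cube([100, 23, 1600]);
translate([1101, 76, 32]) cube([100, 23, 1600]);
translate([1226, 76, 32]) cube([100, 23, 1600]);
translate([1351, 76, 32]) cube([100, 23, 1600]);
translate([1476, 76, 32]) cube([100, 23, 1600]);
translate([1601, 76, 32]) cube([100, 23, 1600]);
translate([1726, 76, 32]) cube([100, 23, 1600]);


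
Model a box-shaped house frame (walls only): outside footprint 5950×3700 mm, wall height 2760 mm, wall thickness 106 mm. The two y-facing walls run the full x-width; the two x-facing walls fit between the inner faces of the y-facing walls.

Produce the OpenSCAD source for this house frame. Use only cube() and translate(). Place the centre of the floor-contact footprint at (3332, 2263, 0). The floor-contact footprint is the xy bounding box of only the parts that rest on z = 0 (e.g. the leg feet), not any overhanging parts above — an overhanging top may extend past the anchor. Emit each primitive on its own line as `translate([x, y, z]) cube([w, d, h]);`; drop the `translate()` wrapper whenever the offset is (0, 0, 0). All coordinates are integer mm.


translate([357, 413, 0]) cube([5950, 106, 2760]);
translate([357, 4007, 0]) cube([5950, 106, 2760]);
translate([357, 519, 0]) cube([106, 3488, 2760]);
translate([6201, 519, 0]) cube([106, 3488, 2760]);


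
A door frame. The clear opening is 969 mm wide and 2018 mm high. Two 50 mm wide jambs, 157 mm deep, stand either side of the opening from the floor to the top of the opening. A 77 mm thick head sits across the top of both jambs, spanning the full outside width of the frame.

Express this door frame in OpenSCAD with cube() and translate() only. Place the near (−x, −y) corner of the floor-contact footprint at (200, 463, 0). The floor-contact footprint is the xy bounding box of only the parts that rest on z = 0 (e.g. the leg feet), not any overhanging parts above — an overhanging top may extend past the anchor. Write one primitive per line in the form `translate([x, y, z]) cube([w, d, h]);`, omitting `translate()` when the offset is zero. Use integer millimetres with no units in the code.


translate([200, 463, 0]) cube([50, 157, 2018]);
translate([1219, 463, 0]) cube([50, 157, 2018]);
translate([200, 463, 2018]) cube([1069, 157, 77]);


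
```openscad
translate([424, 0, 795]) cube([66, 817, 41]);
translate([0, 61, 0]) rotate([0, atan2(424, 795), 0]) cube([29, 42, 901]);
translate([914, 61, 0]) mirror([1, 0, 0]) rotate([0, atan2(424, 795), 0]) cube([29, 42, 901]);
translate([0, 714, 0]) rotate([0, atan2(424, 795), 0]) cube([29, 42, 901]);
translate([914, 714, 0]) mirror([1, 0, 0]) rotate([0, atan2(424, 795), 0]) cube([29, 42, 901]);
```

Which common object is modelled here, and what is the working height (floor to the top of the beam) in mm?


A sawhorse. The overall height is 836 mm.

A beam across two mirrored pairs of raked legs — a sawhorse. The beam's underside is at z = 795 (matching the legs' vertical rise in atan2(424, 795)) and the beam is 41 mm tall, so its top is at 795 + 41 = 836 mm. The raked legs top out at the beam's underside, so that is the highest point.


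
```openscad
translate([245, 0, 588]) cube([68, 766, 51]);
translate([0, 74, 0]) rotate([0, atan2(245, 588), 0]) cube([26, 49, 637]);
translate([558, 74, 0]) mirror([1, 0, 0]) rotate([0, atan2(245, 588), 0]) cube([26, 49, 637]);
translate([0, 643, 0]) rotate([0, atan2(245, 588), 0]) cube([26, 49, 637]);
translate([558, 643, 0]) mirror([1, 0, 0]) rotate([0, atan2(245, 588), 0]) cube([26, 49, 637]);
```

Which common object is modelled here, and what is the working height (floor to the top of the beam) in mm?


A sawhorse. The overall height is 639 mm.

A beam across two mirrored pairs of raked legs — a sawhorse. The beam's underside is at z = 588 (matching the legs' vertical rise in atan2(245, 588)) and the beam is 51 mm tall, so its top is at 588 + 51 = 639 mm. The raked legs top out at the beam's underside, so that is the highest point.


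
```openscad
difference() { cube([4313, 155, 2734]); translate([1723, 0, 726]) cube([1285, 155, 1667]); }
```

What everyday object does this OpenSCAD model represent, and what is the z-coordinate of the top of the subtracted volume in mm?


A wall with a window opening. The window head height is 2393 mm.

A wall with a rectangular opening subtracted — a window. Sill at z = 726, opening 1667 mm tall, so the head is at 726 + 1667 = 2393 mm.


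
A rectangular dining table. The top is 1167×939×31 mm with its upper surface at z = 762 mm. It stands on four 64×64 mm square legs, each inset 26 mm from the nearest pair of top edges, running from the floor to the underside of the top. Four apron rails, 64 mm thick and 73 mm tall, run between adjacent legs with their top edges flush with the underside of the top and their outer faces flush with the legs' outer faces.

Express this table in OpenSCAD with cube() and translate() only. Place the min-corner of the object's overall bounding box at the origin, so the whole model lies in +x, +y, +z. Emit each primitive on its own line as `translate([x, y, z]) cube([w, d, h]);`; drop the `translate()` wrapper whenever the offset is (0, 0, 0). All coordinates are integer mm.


translate([0, 0, 731]) cube([1167, 939, 31]);
translate([26, 26, 0]) cube([64, 64, 731]);
translate([1077, 26, 0]) cube([64, 64, 731]);
translate([26, 849, 0]) cube([64, 64, 731]);
translate([1077, 849, 0]) cube([64, 64, 731]);
translate([90, 26, 658]) cube([987, 64, 73]);
translate([90, 849, 658]) cube([987, 64, 73]);
translate([26, 90, 658]) cube([64, 759, 73]);
translate([1077, 90, 658]) cube([64, 759, 73]);


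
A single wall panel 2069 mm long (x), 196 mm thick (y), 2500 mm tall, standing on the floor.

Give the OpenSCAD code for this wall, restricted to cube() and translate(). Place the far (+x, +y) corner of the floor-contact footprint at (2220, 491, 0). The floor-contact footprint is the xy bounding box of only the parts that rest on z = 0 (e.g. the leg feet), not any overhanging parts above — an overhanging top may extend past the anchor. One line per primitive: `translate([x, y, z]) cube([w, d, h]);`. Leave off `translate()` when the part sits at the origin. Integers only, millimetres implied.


translate([151, 295, 0]) cube([2069, 196, 2500]);


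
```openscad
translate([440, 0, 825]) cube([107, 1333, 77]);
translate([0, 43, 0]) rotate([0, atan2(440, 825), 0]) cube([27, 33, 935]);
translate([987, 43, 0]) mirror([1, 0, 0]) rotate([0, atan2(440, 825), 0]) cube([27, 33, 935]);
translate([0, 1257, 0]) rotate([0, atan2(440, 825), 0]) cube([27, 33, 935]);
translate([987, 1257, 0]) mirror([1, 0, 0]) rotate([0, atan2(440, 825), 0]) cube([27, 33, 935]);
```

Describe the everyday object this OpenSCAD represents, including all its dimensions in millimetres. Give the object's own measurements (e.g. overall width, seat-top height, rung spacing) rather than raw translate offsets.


A sawhorse. A 107×1333×77 mm beam (x, y, z) sits on two A-frame leg pairs. Each pair is two raked legs of 27×33 mm section (33 mm along y) splaying symmetrically in x. Each leg rises 825 mm vertically over 440 mm of horizontal reach and is 935 mm long along its own axis. Every leg's outer bottom edge rests on the floor and its outer top edge meets a bottom edge of the beam — the left legs (tilting toward +x) meet the beam's −x bottom edge, the right legs (their mirror images, tilting toward −x) meet its +x bottom edge — so the leg tops tuck under the beam, the beam's underside is 825 mm above the floor, and the feet are 987 mm apart outside-to-outside with the beam centred between them. The two leg pairs are set in 43 mm from either end of the beam.


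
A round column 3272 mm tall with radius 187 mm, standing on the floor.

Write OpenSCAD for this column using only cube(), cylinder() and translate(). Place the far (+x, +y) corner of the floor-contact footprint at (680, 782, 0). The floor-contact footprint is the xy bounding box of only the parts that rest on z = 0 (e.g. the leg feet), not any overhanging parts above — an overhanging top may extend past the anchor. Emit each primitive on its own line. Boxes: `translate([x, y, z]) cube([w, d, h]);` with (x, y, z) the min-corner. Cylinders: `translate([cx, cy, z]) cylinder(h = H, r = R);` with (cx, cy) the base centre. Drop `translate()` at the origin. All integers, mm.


translate([493, 595, 0]) cylinder(h = 3272, r = 187);


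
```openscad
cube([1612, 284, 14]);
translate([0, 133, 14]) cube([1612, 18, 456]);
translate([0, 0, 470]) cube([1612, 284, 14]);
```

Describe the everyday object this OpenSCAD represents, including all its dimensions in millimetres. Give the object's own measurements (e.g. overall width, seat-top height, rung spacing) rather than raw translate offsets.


An I-beam lying along x, 1612 mm long. Overall section height 484 mm. Two flanges 284 mm wide (y) and 14 mm thick, one on the floor and one at the top; a web 18 mm thick runs between them, centred on the flange width.


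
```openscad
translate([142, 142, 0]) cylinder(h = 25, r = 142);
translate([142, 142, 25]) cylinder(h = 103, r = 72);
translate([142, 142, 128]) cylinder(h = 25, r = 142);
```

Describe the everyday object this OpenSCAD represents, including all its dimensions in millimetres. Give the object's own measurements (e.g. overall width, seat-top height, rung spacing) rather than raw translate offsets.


A spool: two coaxial disc flanges of radius 142 mm and thickness 25 mm, joined by a core cylinder of radius 72 mm and height 103 mm. The lower flange rests on z = 0 and the three cylinders share a vertical axis.


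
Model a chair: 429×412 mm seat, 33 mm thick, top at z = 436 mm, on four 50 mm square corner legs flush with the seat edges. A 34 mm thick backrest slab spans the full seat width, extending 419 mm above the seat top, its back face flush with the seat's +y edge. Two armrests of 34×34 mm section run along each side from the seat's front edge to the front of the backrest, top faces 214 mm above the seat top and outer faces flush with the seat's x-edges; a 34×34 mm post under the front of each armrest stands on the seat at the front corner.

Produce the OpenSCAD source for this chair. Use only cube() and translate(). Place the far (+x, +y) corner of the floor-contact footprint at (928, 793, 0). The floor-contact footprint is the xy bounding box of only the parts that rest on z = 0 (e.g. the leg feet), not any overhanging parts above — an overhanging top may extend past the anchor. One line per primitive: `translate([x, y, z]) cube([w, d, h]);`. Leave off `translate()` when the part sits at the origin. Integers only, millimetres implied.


// leg_h = 436 - 33 = 403
// arm post h = 214 - 34 = 180
translate([499, 381, 403]) cube([429, 412, 33]);
translate([499, 381, 0]) cube([50, 50, 403]);
translate([878, 381, 0]) cube([50, 50, 403]);
translate([499, 743, 0]) cube([50, 50, 403]);
translate([878, 743, 0]) cube([50, 50, 403]);
translate([499, 759, 436]) cube([429, 34, 419]);
translate([499, 381, 616]) cube([34, 378, 34]);
translate([894, 381, 616]) cube([34, 378, 34]);
translate([499, 381, 436]) cube([34, 34, 180]);
translate([894, 381, 436]) cube([34, 34, 180]);


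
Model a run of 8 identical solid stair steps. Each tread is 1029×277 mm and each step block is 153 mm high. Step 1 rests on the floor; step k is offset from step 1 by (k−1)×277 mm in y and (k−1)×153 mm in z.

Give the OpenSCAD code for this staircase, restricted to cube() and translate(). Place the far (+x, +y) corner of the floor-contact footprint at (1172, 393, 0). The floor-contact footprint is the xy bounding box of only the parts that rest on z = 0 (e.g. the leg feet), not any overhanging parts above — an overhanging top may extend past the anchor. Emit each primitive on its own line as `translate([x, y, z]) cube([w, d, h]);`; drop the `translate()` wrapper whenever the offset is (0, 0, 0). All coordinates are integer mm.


translate([143, 116, 0]) cube([1029, 277, 153]);
translate([143, 393, 153]) cube([1029, 277, 153]);
translate([143, 670, 306]) cube([1029, 277, 153]);
translate([143, 947, 459]) cube([1029, 277, 153]);
translate([143, 1224, 612]) cube([1029, 277, 153]);
translate([143, 1501, 765]) cube([1029, 277, 153]);
translate([143, 1778, 918]) cube([1029, 277, 153]);
translate([143, 2055, 1071]) cube([1029, 277, 153]);


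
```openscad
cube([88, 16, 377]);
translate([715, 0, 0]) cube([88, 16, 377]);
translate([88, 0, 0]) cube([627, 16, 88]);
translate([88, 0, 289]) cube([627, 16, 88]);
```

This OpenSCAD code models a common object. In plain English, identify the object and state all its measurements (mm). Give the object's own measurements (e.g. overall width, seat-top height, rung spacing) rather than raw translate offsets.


A rectangular picture frame lying in the x–z plane (depth along y). The opening is 627 mm wide (x) by 201 mm tall (z), surrounded by a border 88 mm wide on all four sides. The frame is 16 mm deep and is made of two full-height vertical stiles with two horizontal rails fitted between them.


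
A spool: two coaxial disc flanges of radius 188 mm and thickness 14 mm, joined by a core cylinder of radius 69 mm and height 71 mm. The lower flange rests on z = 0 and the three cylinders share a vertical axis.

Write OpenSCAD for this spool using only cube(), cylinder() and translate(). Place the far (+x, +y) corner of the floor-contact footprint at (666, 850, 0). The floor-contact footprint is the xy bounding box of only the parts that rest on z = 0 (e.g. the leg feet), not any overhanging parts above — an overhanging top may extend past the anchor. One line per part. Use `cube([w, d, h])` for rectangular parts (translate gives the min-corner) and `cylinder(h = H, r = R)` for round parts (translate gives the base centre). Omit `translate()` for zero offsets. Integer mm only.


translate([478, 662, 0]) cylinder(h = 14, r = 188);
translate([478, 662, 14]) cylinder(h = 71, r = 69);
translate([478, 662, 85]) cylinder(h = 14, r = 188);


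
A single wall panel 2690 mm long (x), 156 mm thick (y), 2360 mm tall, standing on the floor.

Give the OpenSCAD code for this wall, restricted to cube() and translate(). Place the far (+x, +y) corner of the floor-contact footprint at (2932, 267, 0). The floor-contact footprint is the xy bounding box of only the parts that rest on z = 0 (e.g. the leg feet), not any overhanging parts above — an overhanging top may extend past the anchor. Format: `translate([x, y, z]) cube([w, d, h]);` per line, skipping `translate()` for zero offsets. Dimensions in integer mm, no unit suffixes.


translate([242, 111, 0]) cube([2690, 156, 2360]);


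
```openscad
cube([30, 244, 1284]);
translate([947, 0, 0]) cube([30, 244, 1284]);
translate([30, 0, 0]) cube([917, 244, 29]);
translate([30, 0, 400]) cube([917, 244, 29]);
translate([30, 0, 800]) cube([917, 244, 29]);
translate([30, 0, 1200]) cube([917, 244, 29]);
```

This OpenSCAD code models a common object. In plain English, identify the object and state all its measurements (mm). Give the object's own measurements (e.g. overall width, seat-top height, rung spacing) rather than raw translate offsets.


An open bookshelf. Two side panels, each 30 mm thick, 244 mm deep and 1284 mm tall, stand 977 mm apart (outside-to-outside). Between them sit 4 shelves, each 29 mm thick and 244 mm deep, spanning the full gap between the sides. The bottom shelf rests on the floor (its underside at z = 0) and the clear gap between one shelf's top and the next shelf's underside is 371 mm.


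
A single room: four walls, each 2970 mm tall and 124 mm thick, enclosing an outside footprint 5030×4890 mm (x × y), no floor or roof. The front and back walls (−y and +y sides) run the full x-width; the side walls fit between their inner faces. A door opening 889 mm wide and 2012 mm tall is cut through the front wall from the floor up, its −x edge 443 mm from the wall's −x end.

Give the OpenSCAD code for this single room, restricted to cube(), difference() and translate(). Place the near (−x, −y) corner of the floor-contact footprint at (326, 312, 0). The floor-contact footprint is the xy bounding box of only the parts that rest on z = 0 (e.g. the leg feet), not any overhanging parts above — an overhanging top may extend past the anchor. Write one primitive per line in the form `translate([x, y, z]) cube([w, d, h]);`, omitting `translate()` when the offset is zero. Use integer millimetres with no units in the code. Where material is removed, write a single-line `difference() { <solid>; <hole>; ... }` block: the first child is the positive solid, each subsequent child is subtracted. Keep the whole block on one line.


difference() { translate([326, 312, 0]) cube([5030, 124, 2970]); translate([769, 312, 0]) cube([889, 124, 2012]); }
translate([326, 5078, 0]) cube([5030, 124, 2970]);
translate([326, 436, 0]) cube([124, 4642, 2970]);
translate([5232, 436, 0]) cube([124, 4642, 2970]);


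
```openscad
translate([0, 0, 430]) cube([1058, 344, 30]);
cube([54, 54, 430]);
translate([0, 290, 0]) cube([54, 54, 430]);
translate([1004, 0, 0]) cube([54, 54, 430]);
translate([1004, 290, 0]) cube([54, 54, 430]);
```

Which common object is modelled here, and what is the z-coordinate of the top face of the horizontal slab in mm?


A bench. The seat-top height is 460 mm.

A long slab on four corner posts — a bench. The slab sits at z = 430 with thickness 30, so the top is 430 + 30 = 460 mm.


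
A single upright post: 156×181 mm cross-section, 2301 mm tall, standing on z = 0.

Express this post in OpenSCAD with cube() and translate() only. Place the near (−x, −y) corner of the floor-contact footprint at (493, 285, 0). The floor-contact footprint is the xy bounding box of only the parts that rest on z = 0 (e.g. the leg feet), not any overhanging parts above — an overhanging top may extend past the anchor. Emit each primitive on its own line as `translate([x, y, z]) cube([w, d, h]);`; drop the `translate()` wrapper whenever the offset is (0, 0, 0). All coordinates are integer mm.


translate([493, 285, 0]) cube([156, 181, 2301]);


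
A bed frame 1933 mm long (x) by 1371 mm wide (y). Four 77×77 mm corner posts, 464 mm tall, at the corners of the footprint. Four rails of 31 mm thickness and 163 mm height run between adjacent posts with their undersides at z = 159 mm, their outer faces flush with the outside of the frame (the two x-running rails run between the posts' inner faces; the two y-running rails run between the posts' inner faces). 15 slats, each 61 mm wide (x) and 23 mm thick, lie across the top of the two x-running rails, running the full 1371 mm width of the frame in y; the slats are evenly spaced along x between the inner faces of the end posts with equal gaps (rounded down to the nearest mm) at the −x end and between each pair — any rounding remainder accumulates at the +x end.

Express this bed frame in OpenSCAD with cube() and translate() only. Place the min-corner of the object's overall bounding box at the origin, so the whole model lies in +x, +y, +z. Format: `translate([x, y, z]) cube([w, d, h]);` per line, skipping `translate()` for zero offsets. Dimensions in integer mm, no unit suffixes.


// slat z = rail_z + rail_h = 159 + 163 = 322
// slat gap = ⌊(1779 − 15·61) / 16⌋ = 54
cube([77, 77, 464]);
translate([0, 1294, 0]) cube([77, 77, 464]);
translate([1856, 0, 0]) cube([77, 77, 464]);
translate([1856, 1294, 0]) cube([77, 77, 464]);
translate([77, 0, 159]) cube([1779, 31, 163]);
translate([77, 1340, 159]) cube([1779, 31, 163]);
translate([0, 77, 159]) cube([31, 1217, 163]);
translate([1902, 77, 159]) cube([31, 1217, 163]);
translate([131, 0, 322]) cube([61, 1371, 23]);
translate([246, 0, 322]) cube([61, 1371, 23]);
translate([361, 0, 322]) cube([61, 1371, 23]);
translate([476, 0, 322]) cube([61, 1371, 23]);
translate([591, 0, 322]) cube([61, 1371, 23]);
translate([706, 0, 322]) cube([61, 1371, 23]);
translate([821, 0, 322]) cube([61, 1371, 23]);
translate([936, 0, 322]) cube([61, 1371, 23]);
translate([1051, 0, 322]) cube([61, 1371, 23]);
translate([1166, 0, 322]) cube([61, 1371, 23]);
translate([1281, 0, 322]) cube([61, 1371, 23]);
translate([1396, 0, 322]) cube([61, 1371, 23]);
translate([1511, 0, 322]) cube([61, 1371, 23]);
translate([1626, 0, 322]) cube([61, 1371, 23]);
translate([1741, 0, 322]) cube([61, 1371, 23]);


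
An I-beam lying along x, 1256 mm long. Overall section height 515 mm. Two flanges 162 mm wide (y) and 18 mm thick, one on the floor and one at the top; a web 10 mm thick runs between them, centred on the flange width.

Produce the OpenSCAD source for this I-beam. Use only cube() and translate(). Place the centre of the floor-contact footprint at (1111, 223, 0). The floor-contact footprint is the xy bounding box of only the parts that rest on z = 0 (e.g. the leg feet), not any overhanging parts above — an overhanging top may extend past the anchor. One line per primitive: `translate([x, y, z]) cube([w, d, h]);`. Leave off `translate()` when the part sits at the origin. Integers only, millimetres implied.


translate([483, 142, 0]) cube([1256, 162, 18]);
translate([483, 218, 18]) cube([1256, 10, 479]);
translate([483, 142, 497]) cube([1256, 162, 18]);
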